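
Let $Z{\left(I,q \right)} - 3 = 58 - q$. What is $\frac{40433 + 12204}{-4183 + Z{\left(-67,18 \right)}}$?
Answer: $- \frac{52637}{4140} \approx -12.714$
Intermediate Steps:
$Z{\left(I,q \right)} = 61 - q$ ($Z{\left(I,q \right)} = 3 - \left(-58 + q\right) = 61 - q$)
$\frac{40433 + 12204}{-4183 + Z{\left(-67,18 \right)}} = \frac{40433 + 12204}{-4183 + \left(61 - 18\right)} = \frac{52637}{-4183 + \left(61 - 18\right)} = \frac{52637}{-4183 + 43} = \frac{52637}{-4140} = 52637 \left(- \frac{1}{4140}\right) = - \frac{52637}{4140}$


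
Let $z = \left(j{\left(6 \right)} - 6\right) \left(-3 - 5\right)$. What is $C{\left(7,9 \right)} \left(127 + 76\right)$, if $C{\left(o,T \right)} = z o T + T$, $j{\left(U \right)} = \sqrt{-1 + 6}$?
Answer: $615699 - 102312 \sqrt{5} \approx 3.8692 \cdot 10^{5}$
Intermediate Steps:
$j{\left(U \right)} = \sqrt{5}$
$z = 48 - 8 \sqrt{5}$ ($z = \left(\sqrt{5} - 6\right) \left(-3 - 5\right) = \left(-6 + \sqrt{5}\right) \left(-8\right) = 48 - 8 \sqrt{5} \approx 30.111$)
$C{\left(o,T \right)} = T + T o \left(48 - 8 \sqrt{5}\right)$ ($C{\left(o,T \right)} = \left(48 - 8 \sqrt{5}\right) o T + T = o \left(48 - 8 \sqrt{5}\right) T + T = T o \left(48 - 8 \sqrt{5}\right) + T = T + T o \left(48 - 8 \sqrt{5}\right)$)
$C{\left(7,9 \right)} \left(127 + 76\right) = 9 \left(1 + 8 \cdot 7 \left(6 - \sqrt{5}\right)\right) \left(127 + 76\right) = 9 \left(1 + \left(336 - 56 \sqrt{5}\right)\right) 203 = 9 \left(337 - 56 \sqrt{5}\right) 203 = \left(3033 - 504 \sqrt{5}\right) 203 = 615699 - 102312 \sqrt{5}$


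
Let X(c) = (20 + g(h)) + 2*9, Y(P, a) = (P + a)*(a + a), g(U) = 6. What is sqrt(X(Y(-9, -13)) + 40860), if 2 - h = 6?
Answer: 2*sqrt(10226) ≈ 202.25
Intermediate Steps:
h = -4 (h = 2 - 1*6 = 2 - 6 = -4)
Y(P, a) = 2*a*(P + a) (Y(P, a) = (P + a)*(2*a) = 2*a*(P + a))
X(c) = 44 (X(c) = (20 + 6) + 2*9 = 26 + 18 = 44)
sqrt(X(Y(-9, -13)) + 40860) = sqrt(44 + 40860) = sqrt(40904) = 2*sqrt(10226)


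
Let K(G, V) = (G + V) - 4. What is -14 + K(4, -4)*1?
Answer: -18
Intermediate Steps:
K(G, V) = -4 + G + V
-14 + K(4, -4)*1 = -14 + (-4 + 4 - 4)*1 = -14 - 4*1 = -14 - 4 = -18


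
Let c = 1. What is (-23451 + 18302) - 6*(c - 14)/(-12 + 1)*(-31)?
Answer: -54221/11 ≈ -4929.2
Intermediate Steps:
(-23451 + 18302) - 6*(c - 14)/(-12 + 1)*(-31) = (-23451 + 18302) - 6*(1 - 14)/(-12 + 1)*(-31) = -5149 - (-78)/(-11)*(-31) = -5149 - (-78)*(-1)/11*(-31) = -5149 - 6*13/11*(-31) = -5149 - 78/11*(-31) = -5149 + 2418/11 = -54221/11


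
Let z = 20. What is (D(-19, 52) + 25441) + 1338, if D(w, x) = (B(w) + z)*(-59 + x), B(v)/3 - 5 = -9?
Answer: 26723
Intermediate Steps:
B(v) = -12 (B(v) = 15 + 3*(-9) = 15 - 27 = -12)
D(w, x) = -472 + 8*x (D(w, x) = (-12 + 20)*(-59 + x) = 8*(-59 + x) = -472 + 8*x)
(D(-19, 52) + 25441) + 1338 = ((-472 + 8*52) + 25441) + 1338 = ((-472 + 416) + 25441) + 1338 = (-56 + 25441) + 1338 = 25385 + 1338 = 26723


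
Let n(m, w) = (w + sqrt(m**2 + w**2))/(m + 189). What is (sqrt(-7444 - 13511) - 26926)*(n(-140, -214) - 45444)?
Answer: 2*(26926 - I*sqrt(20955))*(1113485 - sqrt(16349))/49 ≈ 1.2236e+9 - 6.5783e+6*I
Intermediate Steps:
n(m, w) = (w + sqrt(m**2 + w**2))/(189 + m)
(sqrt(-7444 - 13511) - 26926)*(n(-140, -214) - 45444) = (sqrt(-7444 - 13511) - 26926)*((-214 + sqrt((-140)**2 + (-214)**2))/(189 - 140) - 45444) = (sqrt(-20955) - 26926)*((-214 + sqrt(19600 + 45796))/49 - 45444) = (I*sqrt(20955) - 26926)*((-214 + sqrt(65396))/49 - 45444) = (-26926 + I*sqrt(20955))*((-214 + 2*sqrt(16349))/49 - 45444) = (-26926 + I*sqrt(20955))*((-214/49 + 2*sqrt(16349)/49) - 45444) = (-26926 + I*sqrt(20955))*(-2226970/49 + 2*sqrt(16349)/49)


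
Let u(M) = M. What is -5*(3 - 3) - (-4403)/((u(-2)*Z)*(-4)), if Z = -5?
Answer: -4403/40 ≈ -110.07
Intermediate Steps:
-5*(3 - 3) - (-4403)/((u(-2)*Z)*(-4)) = -5*(3 - 3) - (-4403)/(-2*(-5)*(-4)) = -5*0 - (-4403)/(10*(-4)) = 0 - (-4403)/(-40) = 0 - (-4403)*(-1)/40 = 0 - 37*119/40 = 0 - 4403/40 = -4403/40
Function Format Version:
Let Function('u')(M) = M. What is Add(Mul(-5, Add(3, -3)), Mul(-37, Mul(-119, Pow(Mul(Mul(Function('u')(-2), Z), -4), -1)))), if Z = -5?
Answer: Rational(-4403, 40) ≈ -110.07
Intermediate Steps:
Add(Mul(-5, Add(3, -3)), Mul(-37, Mul(-119, Pow(Mul(Mul(Function('u')(-2), Z), -4), -1)))) = Add(Mul(-5, Add(3, -3)), Mul(-37, Mul(-119, Pow(Mul(Mul(-2, -5), -4), -1)))) = Add(Mul(-5, 0), Mul(-37, Mul(-119, Pow(Mul(10, -4), -1)))) = Add(0, Mul(-37, Mul(-119, Pow(-40, -1)))) = Add(0, Mul(-37, Mul(-119, Rational(-1, 40)))) = Add(0, Mul(-37, Rational(119, 40))) = Add(0, Rational(-4403, 40)) = Rational(-4403, 40)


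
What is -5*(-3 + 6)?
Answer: -15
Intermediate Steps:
-5*(-3 + 6) = -5*3 = -15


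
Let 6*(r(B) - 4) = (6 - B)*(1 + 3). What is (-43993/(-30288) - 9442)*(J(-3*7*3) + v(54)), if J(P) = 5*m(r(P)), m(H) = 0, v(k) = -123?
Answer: 11723347423/10096 ≈ 1.1612e+6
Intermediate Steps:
r(B) = 8 - 2*B/3 (r(B) = 4 + ((6 - B)*(1 + 3))/6 = 4 + ((6 - B)*4)/6 = 4 + (24 - 4*B)/6 = 4 + (4 - 2*B/3) = 8 - 2*B/3)
J(P) = 0 (J(P) = 5*0 = 0)
(-43993/(-30288) - 9442)*(J(-3*7*3) + v(54)) = (-43993/(-30288) - 9442)*(0 - 123) = (-43993*(-1/30288) - 9442)*(-123) = (43993/30288 - 9442)*(-123) = -285935303/30288*(-123) = 11723347423/10096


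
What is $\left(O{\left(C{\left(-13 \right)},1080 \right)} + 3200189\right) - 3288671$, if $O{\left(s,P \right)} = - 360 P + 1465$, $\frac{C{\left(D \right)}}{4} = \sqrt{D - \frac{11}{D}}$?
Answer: $-475817$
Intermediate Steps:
$C{\left(D \right)} = 4 \sqrt{D - \frac{11}{D}}$
$O{\left(s,P \right)} = 1465 - 360 P$
$\left(O{\left(C{\left(-13 \right)},1080 \right)} + 3200189\right) - 3288671 = \left(\left(1465 - 388800\right) + 3200189\right) - 3288671 = \left(-387335 + 3200189\right) - 3288671 = 2812854 - 3288671 = -475817$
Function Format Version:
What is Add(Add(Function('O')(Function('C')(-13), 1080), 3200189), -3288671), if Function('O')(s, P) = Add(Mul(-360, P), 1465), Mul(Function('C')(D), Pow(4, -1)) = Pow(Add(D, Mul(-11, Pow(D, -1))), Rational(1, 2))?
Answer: -475817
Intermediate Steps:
Function('C')(D) = Mul(4, Pow(Add(D, Mul(-11, Pow(D, -1))), Rational(1, 2)))
Function('O')(s, P) = Add(1465, Mul(-360, P))
Add(Add(Function('O')(Function('C')(-13), 1080), 3200189), -3288671) = Add(Add(Add(1465, Mul(-360, 1080)), 3200189), -3288671) = Add(Add(Add(1465, -388800), 3200189), -3288671) = Add(Add(-387335, 3200189), -3288671) = Add(2812854, -3288671) = -475817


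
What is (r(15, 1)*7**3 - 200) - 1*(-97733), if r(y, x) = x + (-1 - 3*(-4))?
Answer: 101649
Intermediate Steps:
r(y, x) = 11 + x (r(y, x) = x + (-1 + 12) = x + 11 = 11 + x)
(r(15, 1)*7**3 - 200) - 1*(-97733) = ((11 + 1)*7**3 - 200) - 1*(-97733) = (12*343 - 200) + 97733 = (4116 - 200) + 97733 = 3916 + 97733 = 101649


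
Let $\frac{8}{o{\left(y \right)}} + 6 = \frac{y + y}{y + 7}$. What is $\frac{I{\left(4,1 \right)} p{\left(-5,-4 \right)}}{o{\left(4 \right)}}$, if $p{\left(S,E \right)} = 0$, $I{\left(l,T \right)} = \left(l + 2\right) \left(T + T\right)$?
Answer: $0$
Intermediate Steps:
$I{\left(l,T \right)} = 2 T \left(2 + l\right)$ ($I{\left(l,T \right)} = \left(2 + l\right) 2 T = 2 T \left(2 + l\right)$)
$o{\left(y \right)} = \frac{8}{-6 + \frac{2 y}{7 + y}}$ ($o{\left(y \right)} = \frac{8}{-6 + \frac{y + y}{y + 7}} = \frac{8}{-6 + \frac{2 y}{7 + y}}$)
$\frac{I{\left(4,1 \right)} p{\left(-5,-4 \right)}}{o{\left(4 \right)}} = \frac{2 \cdot 1 \left(2 + 4\right) 0}{4 \frac{1}{21 + 2 \cdot 4} \left(-7 - 4\right)} = \frac{2 \cdot 1 \cdot 6 \cdot 0}{4 \frac{1}{21 + 8} \left(-7 - 4\right)} = \frac{12 \cdot 0}{4 \cdot \frac{1}{29} \left(-11\right)} = \frac{0}{4 \cdot \frac{1}{29} \left(-11\right)} = \frac{0}{- \frac{44}{29}} = 0 \left(- \frac{29}{44}\right) = 0$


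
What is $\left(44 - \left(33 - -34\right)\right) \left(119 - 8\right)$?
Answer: $-2553$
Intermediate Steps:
$\left(44 - \left(33 - -34\right)\right) \left(119 - 8\right) = \left(44 - \left(33 + 34\right)\right) \left(119 - 8\right) = \left(44 - 67\right) \left(119 - 8\right) = \left(44 - 67\right) 111 = \left(-23\right) 111 = -2553$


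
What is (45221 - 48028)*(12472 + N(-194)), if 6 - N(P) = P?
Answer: -35570304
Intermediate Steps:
N(P) = 6 - P
(45221 - 48028)*(12472 + N(-194)) = (45221 - 48028)*(12472 + (6 - 1*(-194))) = -2807*(12472 + (6 + 194)) = -2807*(12472 + 200) = -2807*12672 = -35570304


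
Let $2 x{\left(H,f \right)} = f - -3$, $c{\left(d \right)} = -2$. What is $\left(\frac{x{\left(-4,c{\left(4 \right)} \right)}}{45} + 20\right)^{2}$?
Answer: $\frac{3243601}{8100} \approx 400.44$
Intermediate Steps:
$x{\left(H,f \right)} = \frac{3}{2} + \frac{f}{2}$ ($x{\left(H,f \right)} = \frac{f - -3}{2} = \frac{f + 3}{2} = \frac{3 + f}{2} = \frac{3}{2} + \frac{f}{2}$)
$\left(\frac{x{\left(-4,c{\left(4 \right)} \right)}}{45} + 20\right)^{2} = \left(\frac{\frac{3}{2} + \frac{1}{2} \left(-2\right)}{45} + 20\right)^{2} = \left(\left(\frac{3}{2} - 1\right) \frac{1}{45} + 20\right)^{2} = \left(\frac{1}{2} \cdot \frac{1}{45} + 20\right)^{2} = \left(\frac{1}{90} + 20\right)^{2} = \left(\frac{1801}{90}\right)^{2} = \frac{3243601}{8100}$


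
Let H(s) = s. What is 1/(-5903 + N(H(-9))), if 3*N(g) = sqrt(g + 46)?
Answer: -53127/313608644 - 3*sqrt(37)/313608644 ≈ -0.00016946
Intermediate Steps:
N(g) = sqrt(46 + g)/3 (N(g) = sqrt(g + 46)/3 = sqrt(46 + g)/3)
1/(-5903 + N(H(-9))) = 1/(-5903 + sqrt(46 - 9)/3) = 1/(-5903 + sqrt(37)/3)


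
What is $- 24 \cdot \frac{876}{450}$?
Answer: $- \frac{1168}{25} \approx -46.72$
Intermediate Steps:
$- 24 \cdot \frac{876}{450} = - 24 \cdot 876 \cdot \frac{1}{450} = \left(-24\right) \frac{146}{75} = - \frac{1168}{25}$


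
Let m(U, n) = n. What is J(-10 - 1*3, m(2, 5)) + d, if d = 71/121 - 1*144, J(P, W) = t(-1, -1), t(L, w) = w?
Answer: -17474/121 ≈ -144.41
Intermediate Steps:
J(P, W) = -1
d = -17353/121 (d = 71*(1/121) - 144 = 71/121 - 144 = -17353/121 ≈ -143.41)
J(-10 - 1*3, m(2, 5)) + d = -1 - 17353/121 = -17474/121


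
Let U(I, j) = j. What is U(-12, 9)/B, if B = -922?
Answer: -9/922 ≈ -0.0097614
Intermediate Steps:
U(-12, 9)/B = 9/(-922) = 9*(-1/922) = -9/922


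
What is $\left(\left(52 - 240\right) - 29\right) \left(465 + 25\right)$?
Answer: $-106330$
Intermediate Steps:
$\left(\left(52 - 240\right) - 29\right) \left(465 + 25\right) = \left(-188 - 29\right) 490 = \left(-217\right) 490 = -106330$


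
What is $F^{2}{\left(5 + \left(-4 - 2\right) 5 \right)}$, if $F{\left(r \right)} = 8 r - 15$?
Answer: $46225$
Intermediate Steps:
$F{\left(r \right)} = -15 + 8 r$
$F^{2}{\left(5 + \left(-4 - 2\right) 5 \right)} = \left(-15 + 8 \left(5 + \left(-4 - 2\right) 5\right)\right)^{2} = \left(-15 + 8 \left(5 - 30\right)\right)^{2} = \left(-15 + 8 \left(-25\right)\right)^{2} = \left(-15 - 200\right)^{2} = \left(-215\right)^{2} = 46225$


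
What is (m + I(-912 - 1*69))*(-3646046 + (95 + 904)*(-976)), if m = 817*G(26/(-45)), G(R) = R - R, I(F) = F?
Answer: 4533269670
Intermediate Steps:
G(R) = 0
m = 0 (m = 817*0 = 0)
(m + I(-912 - 1*69))*(-3646046 + (95 + 904)*(-976)) = (0 + (-912 - 1*69))*(-3646046 + (95 + 904)*(-976)) = (0 + (-912 - 69))*(-3646046 + 999*(-976)) = (0 - 981)*(-3646046 - 975024) = -981*(-4621070) = 4533269670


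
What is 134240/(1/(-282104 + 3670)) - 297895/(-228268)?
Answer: -8531968506864985/228268 ≈ -3.7377e+10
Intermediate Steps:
134240/(1/(-282104 + 3670)) - 297895/(-228268) = 134240/(1/(-278434)) - 297895*(-1/228268) = 134240/(-1/278434) + 297895/228268 = 134240*(-278434) + 297895/228268 = -37376980160 + 297895/228268 = -8531968506864985/228268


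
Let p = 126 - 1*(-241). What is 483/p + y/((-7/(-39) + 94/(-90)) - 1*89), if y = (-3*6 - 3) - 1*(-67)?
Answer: 15515823/19293557 ≈ 0.80420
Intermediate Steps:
y = 46 (y = (-18 - 3) + 67 = -21 + 67 = 46)
p = 367 (p = 126 + 241 = 367)
483/p + y/((-7/(-39) + 94/(-90)) - 1*89) = 483/367 + 46/((-7/(-39) + 94/(-90)) - 1*89) = 483*(1/367) + 46/((-7*(-1/39) + 94*(-1/90)) - 89) = 483/367 + 46/((7/39 - 47/45) - 89) = 483/367 + 46/(-506/585 - 89) = 483/367 + 46/(-52571/585) = 483/367 + 46*(-585/52571) = 483/367 - 26910/52571 = 15515823/19293557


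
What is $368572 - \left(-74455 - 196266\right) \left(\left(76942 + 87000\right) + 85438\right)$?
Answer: $67512771552$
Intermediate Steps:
$368572 - \left(-74455 - 196266\right) \left(\left(76942 + 87000\right) + 85438\right) = 368572 - - 270721 \left(163942 + 85438\right) = 368572 - \left(-270721\right) 249380 = 368572 - -67512402980 = 368572 + 67512402980 = 67512771552$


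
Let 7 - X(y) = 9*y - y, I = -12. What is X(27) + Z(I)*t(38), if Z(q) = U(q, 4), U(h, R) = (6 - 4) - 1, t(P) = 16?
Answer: -193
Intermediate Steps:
U(h, R) = 1 (U(h, R) = 2 - 1 = 1)
Z(q) = 1
X(y) = 7 - 8*y (X(y) = 7 - (9*y - y) = 7 - 8*y)
X(27) + Z(I)*t(38) = (7 - 8*27) + 1*16 = (7 - 216) + 16 = -209 + 16 = -193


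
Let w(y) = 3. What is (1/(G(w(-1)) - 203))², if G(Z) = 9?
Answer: 1/37636 ≈ 2.6570e-5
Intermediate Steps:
(1/(G(w(-1)) - 203))² = (1/(9 - 203))² = (1/(-194))² = (-1/194)² = 1/37636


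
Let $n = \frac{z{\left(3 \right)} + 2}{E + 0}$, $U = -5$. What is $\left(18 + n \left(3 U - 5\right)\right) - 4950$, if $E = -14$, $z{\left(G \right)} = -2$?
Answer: $-4932$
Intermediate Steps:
$n = 0$ ($n = \frac{-2 + 2}{-14 + 0} = \frac{0}{-14} = 0 \left(- \frac{1}{14}\right) = 0$)
$\left(18 + n \left(3 U - 5\right)\right) - 4950 = \left(18 + 0 \left(3 \left(-5\right) - 5\right)\right) - 4950 = \left(18 + 0 \left(-15 - 5\right)\right) - 4950 = \left(18 + 0 \left(-20\right)\right) - 4950 = \left(18 + 0\right) - 4950 = 18 - 4950 = -4932$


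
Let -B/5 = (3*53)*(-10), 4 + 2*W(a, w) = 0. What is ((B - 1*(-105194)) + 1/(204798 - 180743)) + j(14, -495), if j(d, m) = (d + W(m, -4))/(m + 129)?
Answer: 166022366071/1467355 ≈ 1.1314e+5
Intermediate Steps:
W(a, w) = -2 (W(a, w) = -2 + (1/2)*0 = -2 + 0 = -2)
B = 7950 (B = -5*3*53*(-10) = -795*(-10) = -5*(-1590) = 7950)
j(d, m) = (-2 + d)/(129 + m) (j(d, m) = (d - 2)/(m + 129) = (-2 + d)/(129 + m))
((B - 1*(-105194)) + 1/(204798 - 180743)) + j(14, -495) = ((7950 - 1*(-105194)) + 1/(204798 - 180743)) + (-2 + 14)/(129 - 495) = ((7950 + 105194) + 1/24055) + 12/(-366) = (113144 + 1/24055) - 1/366*12 = 2721678921/24055 - 2/61 = 166022366071/1467355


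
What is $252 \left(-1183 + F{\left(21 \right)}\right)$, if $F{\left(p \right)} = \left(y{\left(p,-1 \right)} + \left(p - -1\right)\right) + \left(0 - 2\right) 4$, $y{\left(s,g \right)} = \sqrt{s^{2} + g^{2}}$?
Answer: $-294588 + 252 \sqrt{442} \approx -2.8929 \cdot 10^{5}$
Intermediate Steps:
$y{\left(s,g \right)} = \sqrt{g^{2} + s^{2}}$
$F{\left(p \right)} = -7 + p + \sqrt{1 + p^{2}}$ ($F{\left(p \right)} = \left(\sqrt{\left(-1\right)^{2} + p^{2}} + \left(p - -1\right)\right) + \left(0 - 2\right) 4 = \left(\sqrt{1 + p^{2}} + \left(p + 1\right)\right) - 8 = \left(\sqrt{1 + p^{2}} + \left(1 + p\right)\right) - 8 = \left(1 + p + \sqrt{1 + p^{2}}\right) - 8 = -7 + p + \sqrt{1 + p^{2}}$)
$252 \left(-1183 + F{\left(21 \right)}\right) = 252 \left(-1183 + \left(-7 + 21 + \sqrt{1 + 21^{2}}\right)\right) = 252 \left(-1183 + \left(-7 + 21 + \sqrt{1 + 441}\right)\right) = 252 \left(-1183 + \left(-7 + 21 + \sqrt{442}\right)\right) = 252 \left(-1183 + \left(14 + \sqrt{442}\right)\right) = 252 \left(-1169 + \sqrt{442}\right) = -294588 + 252 \sqrt{442}$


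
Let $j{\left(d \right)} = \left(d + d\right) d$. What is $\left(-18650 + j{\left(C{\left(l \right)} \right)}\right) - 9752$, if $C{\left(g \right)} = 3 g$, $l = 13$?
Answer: $-25360$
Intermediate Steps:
$j{\left(d \right)} = 2 d^{2}$ ($j{\left(d \right)} = 2 d d = 2 d^{2}$)
$\left(-18650 + j{\left(C{\left(l \right)} \right)}\right) - 9752 = \left(-18650 + 2 \left(3 \cdot 13\right)^{2}\right) - 9752 = \left(-18650 + 2 \cdot 39^{2}\right) - 9752 = \left(-18650 + 2 \cdot 1521\right) - 9752 = \left(-18650 + 3042\right) - 9752 = -15608 - 9752 = -25360$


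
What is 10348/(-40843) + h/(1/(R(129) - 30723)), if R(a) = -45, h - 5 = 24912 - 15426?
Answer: -11926935621532/40843 ≈ -2.9202e+8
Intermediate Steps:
h = 9491 (h = 5 + (24912 - 15426) = 5 + 9486 = 9491)
10348/(-40843) + h/(1/(R(129) - 30723)) = 10348/(-40843) + 9491/(1/(-45 - 30723)) = 10348*(-1/40843) + 9491/(1/(-30768)) = -10348/40843 + 9491/(-1/30768) = -10348/40843 + 9491*(-30768) = -10348/40843 - 292019088 = -11926935621532/40843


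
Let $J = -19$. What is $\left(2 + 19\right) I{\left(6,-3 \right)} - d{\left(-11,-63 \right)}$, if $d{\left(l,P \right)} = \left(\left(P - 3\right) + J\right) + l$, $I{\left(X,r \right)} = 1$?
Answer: $117$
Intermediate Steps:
$d{\left(l,P \right)} = -22 + P + l$ ($d{\left(l,P \right)} = \left(\left(P - 3\right) - 19\right) + l = \left(\left(-3 + P\right) - 19\right) + l = \left(-22 + P\right) + l = -22 + P + l$)
$\left(2 + 19\right) I{\left(6,-3 \right)} - d{\left(-11,-63 \right)} = \left(2 + 19\right) 1 - \left(-22 - 63 - 11\right) = 21 \cdot 1 - -96 = 21 + 96 = 117$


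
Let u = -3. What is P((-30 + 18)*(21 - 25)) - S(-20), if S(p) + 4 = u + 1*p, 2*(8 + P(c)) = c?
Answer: 43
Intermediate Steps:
P(c) = -8 + c/2
S(p) = -7 + p (S(p) = -4 + (-3 + 1*p) = -4 + (-3 + p) = -7 + p)
P((-30 + 18)*(21 - 25)) - S(-20) = (-8 + ((-30 + 18)*(21 - 25))/2) - (-7 - 20) = (-8 + (-12*(-4))/2) - 1*(-27) = (-8 + (1/2)*48) + 27 = (-8 + 24) + 27 = 16 + 27 = 43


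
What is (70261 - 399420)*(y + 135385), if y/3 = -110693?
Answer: 64743600346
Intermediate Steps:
y = -332079 (y = 3*(-110693) = -332079)
(70261 - 399420)*(y + 135385) = (70261 - 399420)*(-332079 + 135385) = -329159*(-196694) = 64743600346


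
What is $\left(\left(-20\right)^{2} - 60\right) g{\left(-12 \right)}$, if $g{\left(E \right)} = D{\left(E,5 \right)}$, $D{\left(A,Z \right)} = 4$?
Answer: $1360$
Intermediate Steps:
$g{\left(E \right)} = 4$
$\left(\left(-20\right)^{2} - 60\right) g{\left(-12 \right)} = \left(\left(-20\right)^{2} - 60\right) 4 = \left(400 - 60\right) 4 = 340 \cdot 4 = 1360$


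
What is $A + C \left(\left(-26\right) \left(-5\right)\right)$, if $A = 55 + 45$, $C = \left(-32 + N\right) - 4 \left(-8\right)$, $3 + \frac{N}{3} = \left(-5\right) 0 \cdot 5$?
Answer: $-1070$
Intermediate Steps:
$N = -9$ ($N = -9 + 3 \left(-5\right) 0 \cdot 5 = -9 + 3 \cdot 0 \cdot 5 = -9 + 3 \cdot 0 = -9 + 0 = -9$)
$C = -9$ ($C = \left(-32 - 9\right) - 4 \left(-8\right) = -41 - -32 = -41 + 32 = -9$)
$A = 100$
$A + C \left(\left(-26\right) \left(-5\right)\right) = 100 - 9 \left(\left(-26\right) \left(-5\right)\right) = 100 - 1170 = -1070$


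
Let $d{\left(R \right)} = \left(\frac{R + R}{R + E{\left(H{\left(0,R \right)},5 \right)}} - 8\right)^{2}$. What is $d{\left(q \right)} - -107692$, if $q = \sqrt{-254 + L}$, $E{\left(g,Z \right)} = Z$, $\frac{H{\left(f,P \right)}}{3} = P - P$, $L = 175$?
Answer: $\frac{2 \left(269350 \sqrt{79} + 1454153 i\right)}{5 \sqrt{79} + 27 i} \approx 1.0773 \cdot 10^{5} - 11.077 i$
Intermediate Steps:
$H{\left(f,P \right)} = 0$ ($H{\left(f,P \right)} = 3 \left(P - P\right) = 3 \cdot 0 = 0$)
$q = i \sqrt{79}$ ($q = \sqrt{-254 + 175} = \sqrt{-79} = i \sqrt{79} \approx 8.8882 i$)
$d{\left(R \right)} = \left(-8 + \frac{2 R}{5 + R}\right)^{2}$ ($d{\left(R \right)} = \left(\frac{R + R}{R + 5} - 8\right)^{2} = \left(\frac{2 R}{5 + R} - 8\right)^{2} = \left(-8 + \frac{2 R}{5 + R}\right)^{2}$)
$d{\left(q \right)} - -107692 = \frac{4 \left(20 + 3 i \sqrt{79}\right)^{2}}{\left(5 + i \sqrt{79}\right)^{2}} - -107692 = \frac{4 \left(20 + 3 i \sqrt{79}\right)^{2}}{\left(5 + i \sqrt{79}\right)^{2}} + 107692 = 107692 + \frac{4 \left(20 + 3 i \sqrt{79}\right)^{2}}{\left(5 + i \sqrt{79}\right)^{2}}$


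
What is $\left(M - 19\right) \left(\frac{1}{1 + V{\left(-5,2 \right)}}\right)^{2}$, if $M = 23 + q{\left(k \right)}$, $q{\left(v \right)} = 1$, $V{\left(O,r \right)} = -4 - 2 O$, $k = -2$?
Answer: $\frac{5}{49} \approx 0.10204$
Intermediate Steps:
$M = 24$ ($M = 23 + 1 = 24$)
$\left(M - 19\right) \left(\frac{1}{1 + V{\left(-5,2 \right)}}\right)^{2} = \left(24 - 19\right) \left(\frac{1}{1 - -6}\right)^{2} = 5 \left(\frac{1}{1 + \left(-4 + 10\right)}\right)^{2} = 5 \left(\frac{1}{1 + 6}\right)^{2} = 5 \left(\frac{1}{7}\right)^{2} = \frac{5}{49}$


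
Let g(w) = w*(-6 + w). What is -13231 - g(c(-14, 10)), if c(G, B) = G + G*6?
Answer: -23423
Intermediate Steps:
c(G, B) = 7*G (c(G, B) = G + 6*G = 7*G)
-13231 - g(c(-14, 10)) = -13231 - 7*(-14)*(-6 + 7*(-14)) = -13231 - (-98)*(-6 - 98) = -13231 - (-98)*(-104) = -13231 - 1*10192 = -13231 - 10192 = -23423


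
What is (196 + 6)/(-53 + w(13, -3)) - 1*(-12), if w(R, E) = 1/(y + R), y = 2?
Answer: 3249/397 ≈ 8.1839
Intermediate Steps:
w(R, E) = 1/(2 + R)
(196 + 6)/(-53 + w(13, -3)) - 1*(-12) = (196 + 6)/(-53 + 1/(2 + 13)) - 1*(-12) = 202/(-53 + 1/15) + 12 = 202/(-794/15) + 12 = 202*(-15/794) + 12 = -1515/397 + 12 = 3249/397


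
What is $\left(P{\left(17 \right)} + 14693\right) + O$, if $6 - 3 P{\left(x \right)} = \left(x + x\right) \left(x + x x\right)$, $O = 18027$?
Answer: $29254$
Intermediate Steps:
$P{\left(x \right)} = 2 - \frac{2 x \left(x + x^{2}\right)}{3}$ ($P{\left(x \right)} = 2 - \frac{\left(x + x\right) \left(x + x x\right)}{3} = 2 - \frac{2 x \left(x + x^{2}\right)}{3}$)
$\left(P{\left(17 \right)} + 14693\right) + O = \left(\left(2 - \frac{2 \cdot 17^{2}}{3} - \frac{2 \cdot 17^{3}}{3}\right) + 14693\right) + 18027 = \left(\left(2 - \frac{578}{3} - \frac{9826}{3}\right) + 14693\right) + 18027 = \left(-3466 + 14693\right) + 18027 = 11227 + 18027 = 29254$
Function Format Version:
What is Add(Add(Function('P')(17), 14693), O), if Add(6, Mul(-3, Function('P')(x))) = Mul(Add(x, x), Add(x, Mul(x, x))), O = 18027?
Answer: 29254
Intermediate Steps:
Function('P')(x) = Add(2, Mul(Rational(-2, 3), x, Add(x, Pow(x, 2)))) (Function('P')(x) = Add(2, Mul(Rational(-1, 3), Mul(Add(x, x), Add(x, Mul(x, x))))) = Add(2, Mul(Rational(-1, 3), Mul(Mul(2, x), Add(x, Pow(x, 2))))) = Add(2, Mul(Rational(-1, 3), Mul(2, x, Add(x, Pow(x, 2))))) = Add(2, Mul(Rational(-2, 3), x, Add(x, Pow(x, 2)))))
Add(Add(Function('P')(17), 14693), O) = Add(Add(Add(2, Mul(Rational(-2, 3), Pow(17, 2)), Mul(Rational(-2, 3), Pow(17, 3))), 14693), 18027) = Add(Add(Add(2, Mul(Rational(-2, 3), 289), Mul(Rational(-2, 3), 4913)), 14693), 18027) = Add(Add(Add(2, Rational(-578, 3), Rational(-9826, 3)), 14693), 18027) = Add(Add(-3466, 14693), 18027) = Add(11227, 18027) = 29254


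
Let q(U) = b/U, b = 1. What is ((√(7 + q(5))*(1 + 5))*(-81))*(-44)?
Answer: 128304*√5/5 ≈ 57379.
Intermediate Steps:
q(U) = 1/U
((√(7 + q(5))*(1 + 5))*(-81))*(-44) = ((√(7 + 1/5)*(1 + 5))*(-81))*(-44) = ((√(7 + ⅕)*6)*(-81))*(-44) = ((√(36/5)*6)*(-81))*(-44) = (((6*√5/5)*6)*(-81))*(-44) = ((36*√5/5)*(-81))*(-44) = -2916*√5/5*(-44) = 128304*√5/5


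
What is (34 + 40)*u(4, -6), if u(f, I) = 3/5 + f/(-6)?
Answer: -74/15 ≈ -4.9333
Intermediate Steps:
u(f, I) = ⅗ - f/6 (u(f, I) = 3*(⅕) + f*(-⅙) = ⅗ - f/6)
(34 + 40)*u(4, -6) = (34 + 40)*(⅗ - ⅙*4) = 74*(⅗ - ⅔) = 74*(-1/15) = -74/15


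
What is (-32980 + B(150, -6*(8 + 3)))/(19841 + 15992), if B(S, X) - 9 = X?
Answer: -33037/35833 ≈ -0.92197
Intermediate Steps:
B(S, X) = 9 + X
(-32980 + B(150, -6*(8 + 3)))/(19841 + 15992) = (-32980 + (9 - 6*(8 + 3)))/(19841 + 15992) = (-32980 + (9 - 6*11))/35833 = (-32980 + (9 - 66))*(1/35833) = (-32980 - 57)*(1/35833) = -33037*1/35833 = -33037/35833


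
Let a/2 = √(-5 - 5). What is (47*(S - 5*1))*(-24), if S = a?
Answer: 5640 - 2256*I*√10 ≈ 5640.0 - 7134.1*I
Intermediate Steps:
a = 2*I*√10 (a = 2*√(-5 - 5) = 2*√(-10) = 2*(I*√10) = 2*I*√10 ≈ 6.3246*I)
S = 2*I*√10 ≈ 6.3246*I
(47*(S - 5*1))*(-24) = (47*(2*I*√10 - 5*1))*(-24) = (47*(2*I*√10 - 5))*(-24) = (47*(-5 + 2*I*√10))*(-24) = (-235 + 94*I*√10)*(-24) = 5640 - 2256*I*√10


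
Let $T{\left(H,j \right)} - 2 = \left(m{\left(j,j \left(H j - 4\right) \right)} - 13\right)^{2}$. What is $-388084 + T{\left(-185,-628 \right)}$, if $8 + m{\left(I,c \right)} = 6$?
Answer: $-387857$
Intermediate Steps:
$m{\left(I,c \right)} = -2$ ($m{\left(I,c \right)} = -8 + 6 = -2$)
$T{\left(H,j \right)} = 227$ ($T{\left(H,j \right)} = 2 + \left(-2 - 13\right)^{2} = 2 + \left(-15\right)^{2} = 2 + 225 = 227$)
$-388084 + T{\left(-185,-628 \right)} = -388084 + 227 = -387857$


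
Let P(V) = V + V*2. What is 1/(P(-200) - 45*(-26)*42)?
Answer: 1/48540 ≈ 2.0602e-5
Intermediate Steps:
P(V) = 3*V (P(V) = V + 2*V = 3*V)
1/(P(-200) - 45*(-26)*42) = 1/(3*(-200) - 45*(-26)*42) = 1/(-600 + 1170*42) = 1/(-600 + 49140) = 1/48540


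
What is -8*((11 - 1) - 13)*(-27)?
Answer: -648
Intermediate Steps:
-8*((11 - 1) - 13)*(-27) = -8*(10 - 13)*(-27) = -8*(-3)*(-27) = 24*(-27) = -648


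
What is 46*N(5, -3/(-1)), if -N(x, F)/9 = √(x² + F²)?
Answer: -414*√34 ≈ -2414.0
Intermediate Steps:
N(x, F) = -9*√(F² + x²) (N(x, F) = -9*√(x² + F²) = -9*√(F² + x²))
46*N(5, -3/(-1)) = 46*(-9*√((-3/(-1))² + 5²)) = 46*(-9*√((-3*(-1))² + 25)) = 46*(-9*√(3² + 25)) = 46*(-9*√(9 + 25)) = 46*(-9*√34) = -414*√34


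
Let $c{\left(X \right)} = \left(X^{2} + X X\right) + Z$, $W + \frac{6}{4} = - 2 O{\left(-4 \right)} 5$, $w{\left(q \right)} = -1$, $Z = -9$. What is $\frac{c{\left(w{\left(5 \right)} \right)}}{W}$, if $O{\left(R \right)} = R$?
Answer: $- \frac{2}{11} \approx -0.18182$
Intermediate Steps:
$W = \frac{77}{2}$ ($W = - \frac{3}{2} + \left(-2\right) \left(-4\right) 5 = - \frac{3}{2} + 8 \cdot 5 = - \frac{3}{2} + 40 = \frac{77}{2} \approx 38.5$)
$c{\left(X \right)} = -9 + 2 X^{2}$ ($c{\left(X \right)} = \left(X^{2} + X X\right) - 9 = \left(X^{2} + X^{2}\right) - 9 = 2 X^{2} - 9 = -9 + 2 X^{2}$)
$\frac{c{\left(w{\left(5 \right)} \right)}}{W} = \frac{-9 + 2 \left(-1\right)^{2}}{\frac{77}{2}} = \left(-9 + 2 \cdot 1\right) \frac{2}{77} = \left(-9 + 2\right) \frac{2}{77} = \left(-7\right) \frac{2}{77} = - \frac{2}{11}$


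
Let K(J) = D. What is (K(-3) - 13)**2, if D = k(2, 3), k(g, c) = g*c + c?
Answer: 16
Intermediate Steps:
k(g, c) = c + c*g (k(g, c) = c*g + c = c + c*g)
D = 9 (D = 3*(1 + 2) = 3*3 = 9)
K(J) = 9
(K(-3) - 13)**2 = (9 - 13)**2 = (-4)**2 = 16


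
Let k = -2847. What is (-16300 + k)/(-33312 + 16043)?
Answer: 19147/17269 ≈ 1.1087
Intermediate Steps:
(-16300 + k)/(-33312 + 16043) = (-16300 - 2847)/(-33312 + 16043) = -19147/(-17269) = -19147*(-1/17269) = 19147/17269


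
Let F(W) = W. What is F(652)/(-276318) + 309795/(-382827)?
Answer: -14308589669/17630331831 ≈ -0.81159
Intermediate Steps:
F(652)/(-276318) + 309795/(-382827) = 652/(-276318) + 309795/(-382827) = 652*(-1/276318) + 309795*(-1/382827) = -326/138159 - 103265/127609 = -14308589669/17630331831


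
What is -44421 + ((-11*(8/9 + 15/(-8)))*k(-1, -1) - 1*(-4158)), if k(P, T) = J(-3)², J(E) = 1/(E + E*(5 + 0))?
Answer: -939254483/23328 ≈ -40263.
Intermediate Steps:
J(E) = 1/(6*E) (J(E) = 1/(E + E*5) = 1/(E + 5*E) = 1/(6*E))
k(P, T) = 1/324 (k(P, T) = ((⅙)/(-3))² = ((⅙)*(-⅓))² = (-1/18)² = 1/324)
-44421 + ((-11*(8/9 + 15/(-8)))*k(-1, -1) - 1*(-4158)) = -44421 + (-11*(8/9 + 15/(-8))*(1/324) - 1*(-4158)) = -44421 + (-11*(8*(⅑) + 15*(-⅛))*(1/324) + 4158) = -44421 + (-11*(8/9 - 15/8)*(1/324) + 4158) = -44421 + (-11*(-71/72)*(1/324) + 4158) = -44421 + ((781/72)*(1/324) + 4158) = -44421 + (781/23328 + 4158) = -44421 + 96998605/23328 = -939254483/23328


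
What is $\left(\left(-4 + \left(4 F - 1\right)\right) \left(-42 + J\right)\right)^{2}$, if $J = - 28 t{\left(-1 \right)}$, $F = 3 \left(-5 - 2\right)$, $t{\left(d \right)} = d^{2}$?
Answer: $38812900$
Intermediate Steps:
$F = -21$ ($F = 3 \left(-7\right) = -21$)
$J = -28$ ($J = - 28 \left(-1\right)^{2} = \left(-28\right) 1 = -28$)
$\left(\left(-4 + \left(4 F - 1\right)\right) \left(-42 + J\right)\right)^{2} = \left(\left(-4 + \left(4 \left(-21\right) - 1\right)\right) \left(-42 - 28\right)\right)^{2} = \left(\left(-4 - 85\right) \left(-70\right)\right)^{2} = \left(\left(-89\right) \left(-70\right)\right)^{2} = 6230^{2} = 38812900$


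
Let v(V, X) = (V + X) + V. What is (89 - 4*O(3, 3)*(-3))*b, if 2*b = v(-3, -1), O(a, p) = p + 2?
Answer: -1043/2 ≈ -521.50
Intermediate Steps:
O(a, p) = 2 + p
v(V, X) = X + 2*V
b = -7/2 (b = (-1 + 2*(-3))/2 = (-1 - 6)/2 = (1/2)*(-7) = -7/2 ≈ -3.5000)
(89 - 4*O(3, 3)*(-3))*b = (89 - 4*(2 + 3)*(-3))*(-7/2) = (89 - 4*5*(-3))*(-7/2) = (89 - 20*(-3))*(-7/2) = (89 + 60)*(-7/2) = 149*(-7/2) = -1043/2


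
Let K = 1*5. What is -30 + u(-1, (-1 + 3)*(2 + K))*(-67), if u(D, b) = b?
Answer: -968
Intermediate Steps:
K = 5
-30 + u(-1, (-1 + 3)*(2 + K))*(-67) = -30 + ((-1 + 3)*(2 + 5))*(-67) = -30 + (2*7)*(-67) = -30 + 14*(-67) = -30 - 938 = -968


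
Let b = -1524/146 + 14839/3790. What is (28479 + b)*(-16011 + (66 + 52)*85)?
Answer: -47115209058257/276670 ≈ -1.7029e+8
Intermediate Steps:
b = -1804733/276670 (b = -1524*1/146 + 14839*(1/3790) = -762/73 + 14839/3790 = -1804733/276670 ≈ -6.5231)
(28479 + b)*(-16011 + (66 + 52)*85) = (28479 - 1804733/276670)*(-16011 + (66 + 52)*85) = 7877480197*(-16011 + 118*85)/276670 = 7877480197*(-16011 + 10030)/276670 = (7877480197/276670)*(-5981) = -47115209058257/276670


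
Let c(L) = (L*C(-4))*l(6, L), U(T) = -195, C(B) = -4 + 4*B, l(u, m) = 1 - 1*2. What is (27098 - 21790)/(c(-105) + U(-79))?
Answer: -5308/2295 ≈ -2.3129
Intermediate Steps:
l(u, m) = -1 (l(u, m) = 1 - 2 = -1)
c(L) = 20*L (c(L) = (L*(-4 + 4*(-4)))*(-1) = (L*(-4 - 16))*(-1) = (L*(-20))*(-1) = -20*L*(-1) = 20*L)
(27098 - 21790)/(c(-105) + U(-79)) = (27098 - 21790)/(20*(-105) - 195) = 5308/(-2100 - 195) = 5308/(-2295) = 5308*(-1/2295) = -5308/2295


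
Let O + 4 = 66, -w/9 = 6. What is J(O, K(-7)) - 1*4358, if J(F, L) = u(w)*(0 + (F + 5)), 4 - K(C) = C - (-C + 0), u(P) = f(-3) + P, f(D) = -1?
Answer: -8043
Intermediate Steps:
w = -54 (w = -9*6 = -54)
O = 62 (O = -4 + 66 = 62)
u(P) = -1 + P
K(C) = 4 - 2*C (K(C) = 4 - (C - (-C + 0)) = 4 - (C - (-1)*C) = 4 - (C + C) = 4 - 2*C)
J(F, L) = -275 - 55*F (J(F, L) = (-1 - 54)*(0 + (F + 5)) = -55*(0 + (5 + F)) = -55*(5 + F) = -275 - 55*F)
J(O, K(-7)) - 1*4358 = (-275 - 55*62) - 1*4358 = (-275 - 3410) - 4358 = -3685 - 4358 = -8043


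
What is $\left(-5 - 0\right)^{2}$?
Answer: $25$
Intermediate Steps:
$\left(-5 - 0\right)^{2} = \left(-5 + 0\right)^{2} = \left(-5\right)^{2} = 25$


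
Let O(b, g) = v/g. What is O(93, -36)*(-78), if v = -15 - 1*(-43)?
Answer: 182/3 ≈ 60.667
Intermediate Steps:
v = 28 (v = -15 + 43 = 28)
O(b, g) = 28/g
O(93, -36)*(-78) = (28/(-36))*(-78) = (28*(-1/36))*(-78) = -7/9*(-78) = 182/3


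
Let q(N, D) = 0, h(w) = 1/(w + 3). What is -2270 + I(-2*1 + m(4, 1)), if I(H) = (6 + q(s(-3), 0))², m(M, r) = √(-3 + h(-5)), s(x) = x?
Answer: -2234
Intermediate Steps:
h(w) = 1/(3 + w)
m(M, r) = I*√14/2 (m(M, r) = √(-3 + 1/(3 - 5)) = √(-3 + 1/(-2)) = √(-3 - ½) = √(-7/2) = I*√14/2)
I(H) = 36 (I(H) = (6 + 0)² = 6² = 36)
-2270 + I(-2*1 + m(4, 1)) = -2270 + 36 = -2234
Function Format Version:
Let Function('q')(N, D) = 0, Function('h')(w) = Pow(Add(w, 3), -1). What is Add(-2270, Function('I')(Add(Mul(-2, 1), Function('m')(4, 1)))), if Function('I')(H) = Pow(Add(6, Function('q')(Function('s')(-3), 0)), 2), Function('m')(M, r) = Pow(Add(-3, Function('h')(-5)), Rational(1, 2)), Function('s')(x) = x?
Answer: -2234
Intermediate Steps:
Function('h')(w) = Pow(Add(3, w), -1)
Function('m')(M, r) = Mul(Rational(1, 2), I, Pow(14, Rational(1, 2))) (Function('m')(M, r) = Pow(Add(-3, Pow(Add(3, -5), -1)), Rational(1, 2)) = Pow(Add(-3, Pow(-2, -1)), Rational(1, 2)) = Pow(Add(-3, Rational(-1, 2)), Rational(1, 2)) = Pow(Rational(-7, 2), Rational(1, 2)) = Mul(Rational(1, 2), I, Pow(14, Rational(1, 2))))
Function('I')(H) = 36 (Function('I')(H) = Pow(Add(6, 0), 2) = Pow(6, 2) = 36)
Add(-2270, Function('I')(Add(Mul(-2, 1), Function('m')(4, 1)))) = Add(-2270, 36) = -2234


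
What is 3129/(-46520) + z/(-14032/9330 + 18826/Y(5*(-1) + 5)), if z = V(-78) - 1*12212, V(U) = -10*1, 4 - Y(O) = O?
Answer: -5442089846277/2042116956760 ≈ -2.6649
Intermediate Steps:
Y(O) = 4 - O
V(U) = -10
z = -12222 (z = -10 - 1*12212 = -10 - 12212 = -12222)
3129/(-46520) + z/(-14032/9330 + 18826/Y(5*(-1) + 5)) = 3129/(-46520) - 12222/(-14032/9330 + 18826/(4 - (5*(-1) + 5))) = 3129*(-1/46520) - 12222/(-14032*1/9330 + 18826/(4 - (-5 + 5))) = -3129/46520 - 12222/(-7016/4665 + 18826/(4 - 1*0)) = -3129/46520 - 12222/(-7016/4665 + 18826/(4 + 0)) = -3129/46520 - 12222/(-7016/4665 + 18826/4) = -3129/46520 - 12222/(-7016/4665 + 18826*(¼)) = -3129/46520 - 12222/(-7016/4665 + 9413/2) = -3129/46520 - 12222/43897613/9330 = -3129/46520 - 12222*9330/43897613 = -3129/46520 - 114031260/43897613 = -5442089846277/2042116956760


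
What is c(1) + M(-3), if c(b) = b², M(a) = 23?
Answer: 24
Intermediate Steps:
c(1) + M(-3) = 1² + 23 = 1 + 23 = 24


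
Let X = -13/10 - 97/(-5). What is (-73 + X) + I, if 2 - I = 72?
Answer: -1249/10 ≈ -124.90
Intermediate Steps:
I = -70 (I = 2 - 1*72 = 2 - 72 = -70)
X = 181/10 (X = -13*⅒ - 97*(-⅕) = -13/10 + 97/5 = 181/10 ≈ 18.100)
(-73 + X) + I = (-73 + 181/10) - 70 = -549/10 - 70 = -1249/10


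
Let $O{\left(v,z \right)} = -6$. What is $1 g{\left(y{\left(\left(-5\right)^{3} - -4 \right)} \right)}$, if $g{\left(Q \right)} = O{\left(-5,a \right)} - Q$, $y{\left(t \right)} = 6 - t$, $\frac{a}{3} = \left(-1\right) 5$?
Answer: $-133$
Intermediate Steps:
$a = -15$ ($a = 3 \left(\left(-1\right) 5\right) = 3 \left(-5\right) = -15$)
$g{\left(Q \right)} = -6 - Q$
$1 g{\left(y{\left(\left(-5\right)^{3} - -4 \right)} \right)} = 1 \left(-6 - \left(6 - \left(\left(-5\right)^{3} - -4\right)\right)\right) = 1 \left(-6 - \left(6 - \left(-125 + 4\right)\right)\right) = 1 \left(-6 - \left(6 - -121\right)\right) = 1 \left(-6 - \left(6 + 121\right)\right) = 1 \left(-6 - 127\right) = 1 \left(-133\right) = -133$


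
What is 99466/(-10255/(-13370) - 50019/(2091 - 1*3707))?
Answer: 30700777696/9790373 ≈ 3135.8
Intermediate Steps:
99466/(-10255/(-13370) - 50019/(2091 - 1*3707)) = 99466/(-10255*(-1/13370) - 50019/(2091 - 3707)) = 99466/(293/382 - 50019/(-1616)) = 99466/(293/382 - 50019*(-1/1616)) = 99466/(293/382 + 50019/1616) = 99466/(9790373/308656) = 99466*(308656/9790373) = 30700777696/9790373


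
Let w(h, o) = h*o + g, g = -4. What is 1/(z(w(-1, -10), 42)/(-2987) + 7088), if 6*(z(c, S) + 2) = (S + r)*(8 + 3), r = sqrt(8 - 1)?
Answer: 2276643954492/16136795185629749 + 197142*sqrt(7)/16136795185629749 ≈ 0.00014108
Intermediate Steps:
r = sqrt(7) ≈ 2.6458
w(h, o) = -4 + h*o (w(h, o) = h*o - 4 = -4 + h*o)
z(c, S) = -2 + 11*S/6 + 11*sqrt(7)/6 (z(c, S) = -2 + ((S + sqrt(7))*(8 + 3))/6 = -2 + ((S + sqrt(7))*11)/6 = -2 + (11*S + 11*sqrt(7))/6 = -2 + (11*S/6 + 11*sqrt(7)/6) = -2 + 11*S/6 + 11*sqrt(7)/6)
1/(z(w(-1, -10), 42)/(-2987) + 7088) = 1/((-2 + (11/6)*42 + 11*sqrt(7)/6)/(-2987) + 7088) = 1/((-2 + 77 + 11*sqrt(7)/6)*(-1/2987) + 7088) = 1/((75 + 11*sqrt(7)/6)*(-1/2987) + 7088) = 1/((-75/2987 - 11*sqrt(7)/17922) + 7088) = 1/(21171781/2987 - 11*sqrt(7)/17922)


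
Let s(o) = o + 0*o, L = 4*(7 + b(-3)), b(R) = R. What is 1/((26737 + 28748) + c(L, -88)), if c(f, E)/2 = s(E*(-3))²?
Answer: 1/194877 ≈ 5.1314e-6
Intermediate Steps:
L = 16 (L = 4*(7 - 3) = 4*4 = 16)
s(o) = o (s(o) = o + 0 = o)
c(f, E) = 18*E² (c(f, E) = 2*(E*(-3))² = 2*(-3*E)² = 2*(9*E²) = 18*E²)
1/((26737 + 28748) + c(L, -88)) = 1/((26737 + 28748) + 18*(-88)²) = 1/(55485 + 18*7744) = 1/(55485 + 139392) = 1/194877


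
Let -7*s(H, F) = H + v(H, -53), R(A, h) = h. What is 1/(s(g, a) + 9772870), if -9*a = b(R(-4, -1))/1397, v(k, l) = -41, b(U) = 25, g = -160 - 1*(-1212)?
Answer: 7/68409079 ≈ 1.0233e-7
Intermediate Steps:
g = 1052 (g = -160 + 1212 = 1052)
a = -25/12573 (a = -25/(9*1397) = -⅑*25/1397 = -25/12573 ≈ -0.0019884)
s(H, F) = 41/7 - H/7 (s(H, F) = -(H - 41)/7 = -(-41 + H)/7 = 41/7 - H/7)
1/(s(g, a) + 9772870) = 1/((41/7 - ⅐*1052) + 9772870) = 1/((41/7 - 1052/7) + 9772870) = 1/(-1011/7 + 9772870) = 1/(68409079/7) = 7/68409079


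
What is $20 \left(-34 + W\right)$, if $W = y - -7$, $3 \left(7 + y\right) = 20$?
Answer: $- \frac{1640}{3} \approx -546.67$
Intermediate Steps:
$y = - \frac{1}{3}$ ($y = -7 + \frac{1}{3} \cdot 20 = -7 + \frac{20}{3} = - \frac{1}{3} \approx -0.33333$)
$W = \frac{20}{3}$ ($W = - \frac{1}{3} - -7 = - \frac{1}{3} + 7 = \frac{20}{3} \approx 6.6667$)
$20 \left(-34 + W\right) = 20 \left(-34 + \frac{20}{3}\right) = 20 \left(- \frac{82}{3}\right) = - \frac{1640}{3}$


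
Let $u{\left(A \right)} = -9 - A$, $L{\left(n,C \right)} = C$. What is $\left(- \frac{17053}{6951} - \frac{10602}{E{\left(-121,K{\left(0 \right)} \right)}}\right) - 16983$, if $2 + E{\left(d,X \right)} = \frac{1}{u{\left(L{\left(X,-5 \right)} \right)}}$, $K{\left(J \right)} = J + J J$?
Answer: $- \frac{85312774}{6951} \approx -12273.0$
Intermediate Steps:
$K{\left(J \right)} = J + J^{2}$
$E{\left(d,X \right)} = - \frac{9}{4}$ ($E{\left(d,X \right)} = -2 + \frac{1}{-9 - -5} = -2 + \frac{1}{-9 + 5} = -2 + \frac{1}{-4} = -2 - \frac{1}{4} = - \frac{9}{4}$)
$\left(- \frac{17053}{6951} - \frac{10602}{E{\left(-121,K{\left(0 \right)} \right)}}\right) - 16983 = \left(- \frac{17053}{6951} - \frac{10602}{- \frac{9}{4}}\right) - 16983 = \left(\left(-17053\right) \frac{1}{6951} - -4712\right) - 16983 = \left(- \frac{17053}{6951} + 4712\right) - 16983 = \frac{32736059}{6951} - 16983 = - \frac{85312774}{6951}$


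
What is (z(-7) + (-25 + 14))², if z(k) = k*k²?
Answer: 125316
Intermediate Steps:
z(k) = k³
(z(-7) + (-25 + 14))² = ((-7)³ + (-25 + 14))² = (-343 - 11)² = (-354)² = 125316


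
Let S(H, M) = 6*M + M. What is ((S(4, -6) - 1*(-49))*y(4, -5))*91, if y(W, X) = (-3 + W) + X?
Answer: -2548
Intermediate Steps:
S(H, M) = 7*M
y(W, X) = -3 + W + X
((S(4, -6) - 1*(-49))*y(4, -5))*91 = ((7*(-6) - 1*(-49))*(-3 + 4 - 5))*91 = ((-42 + 49)*(-4))*91 = (7*(-4))*91 = -28*91 = -2548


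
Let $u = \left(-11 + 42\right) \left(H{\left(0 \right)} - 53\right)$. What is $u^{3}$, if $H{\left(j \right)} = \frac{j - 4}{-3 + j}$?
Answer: $- \frac{110937960125}{27} \approx -4.1088 \cdot 10^{9}$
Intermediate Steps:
$H{\left(j \right)} = \frac{-4 + j}{-3 + j}$
$u = - \frac{4805}{3}$ ($u = \left(-11 + 42\right) \left(\frac{-4 + 0}{-3 + 0} - 53\right) = 31 \left(\frac{1}{-3} \left(-4\right) - 53\right) = 31 \left(\left(- \frac{1}{3}\right) \left(-4\right) - 53\right) = 31 \left(\frac{4}{3} - 53\right) = 31 \left(- \frac{155}{3}\right) = - \frac{4805}{3} \approx -1601.7$)
$u^{3} = \left(- \frac{4805}{3}\right)^{3} = - \frac{110937960125}{27}$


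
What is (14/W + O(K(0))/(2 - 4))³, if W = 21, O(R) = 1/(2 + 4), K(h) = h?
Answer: 343/1728 ≈ 0.19850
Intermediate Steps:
O(R) = ⅙ (O(R) = 1/6 = ⅙)
(14/W + O(K(0))/(2 - 4))³ = (14/21 + 1/(6*(2 - 4)))³ = (14*(1/21) + (⅙)/(-2))³ = (⅔ + (⅙)*(-½))³ = (⅔ - 1/12)³ = (7/12)³ = 343/1728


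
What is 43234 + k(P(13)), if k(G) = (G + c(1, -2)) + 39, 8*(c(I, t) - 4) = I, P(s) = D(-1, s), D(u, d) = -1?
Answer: 346209/8 ≈ 43276.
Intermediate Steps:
P(s) = -1
c(I, t) = 4 + I/8
k(G) = 345/8 + G (k(G) = (G + (4 + (⅛)*1)) + 39 = (G + (4 + ⅛)) + 39 = (G + 33/8) + 39 = (33/8 + G) + 39 = 345/8 + G)
43234 + k(P(13)) = 43234 + (345/8 - 1) = 43234 + 337/8 = 346209/8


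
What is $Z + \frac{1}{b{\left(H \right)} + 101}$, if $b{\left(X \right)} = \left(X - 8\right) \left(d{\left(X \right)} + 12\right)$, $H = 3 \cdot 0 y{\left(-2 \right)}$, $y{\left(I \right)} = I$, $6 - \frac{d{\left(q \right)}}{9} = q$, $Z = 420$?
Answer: $\frac{179339}{427} \approx 420.0$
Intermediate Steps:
$d{\left(q \right)} = 54 - 9 q$
$H = 0$ ($H = 3 \cdot 0 \left(-2\right) = 0 \left(-2\right) = 0$)
$b{\left(X \right)} = \left(-8 + X\right) \left(66 - 9 X\right)$ ($b{\left(X \right)} = \left(X - 8\right) \left(\left(54 - 9 X\right) + 12\right) = \left(-8 + X\right) \left(66 - 9 X\right)$)
$Z + \frac{1}{b{\left(H \right)} + 101} = 420 + \frac{1}{\left(-528 - 9 \cdot 0^{2} + 138 \cdot 0\right) + 101} = 420 + \frac{1}{\left(-528 - 0 + 0\right) + 101} = 420 + \frac{1}{\left(-528 + 0 + 0\right) + 101} = 420 + \frac{1}{-528 + 101} = 420 + \frac{1}{-427} = 420 - \frac{1}{427} = \frac{179339}{427}$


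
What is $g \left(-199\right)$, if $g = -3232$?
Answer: $643168$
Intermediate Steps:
$g \left(-199\right) = \left(-3232\right) \left(-199\right) = 643168$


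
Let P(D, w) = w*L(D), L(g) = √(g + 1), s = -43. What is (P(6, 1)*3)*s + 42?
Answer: 42 - 129*√7 ≈ -299.30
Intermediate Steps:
L(g) = √(1 + g)
P(D, w) = w*√(1 + D)
(P(6, 1)*3)*s + 42 = ((1*√(1 + 6))*3)*(-43) + 42 = ((1*√7)*3)*(-43) + 42 = (√7*3)*(-43) + 42 = (3*√7)*(-43) + 42 = -129*√7 + 42 = 42 - 129*√7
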